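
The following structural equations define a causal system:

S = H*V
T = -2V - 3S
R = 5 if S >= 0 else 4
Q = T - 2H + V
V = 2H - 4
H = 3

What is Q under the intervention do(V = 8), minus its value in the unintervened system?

-60

do(V=8) replaces the equation V = 2H - 4 with the constant V = 8.
S = H*V  [with H=3, V=8]  = 24
T = -2V - 3S  [with V=8, S=24]  = -88
Q = T - 2H + V  [with T=-88, H=3, V=8]  = -86
Without intervention: V = 2H - 4  [with H=3]  = 2; S = H*V  [with H=3, V=2]  = 6; T = -2V - 3S  [with V=2, S=6]  = -22; Q = T - 2H + V  [with T=-22, H=3, V=2]  = -26.
Change = -86 − (-26) = -60.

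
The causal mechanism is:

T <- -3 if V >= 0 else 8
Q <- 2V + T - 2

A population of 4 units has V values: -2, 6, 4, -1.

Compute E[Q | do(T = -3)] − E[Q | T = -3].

do(T=-3) breaks T's dependence on V. With T=-3 fixed, Q across the units is -9, 7, 3, -7, mean -1.5.
Conditioning on T=-3 selects the 2 unit(s) with V ∈ {6, 4}. Their Q values: 7, 3. Mean = 5.
Difference = -1.5 − 5 = -6.5.

-6.5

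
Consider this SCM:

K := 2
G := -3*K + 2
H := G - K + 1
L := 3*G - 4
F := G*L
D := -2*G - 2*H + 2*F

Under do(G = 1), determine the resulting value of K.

2

Under do(G=1), the mechanism G := -3*K + 2 is discarded; G is fixed at 1.
K is not downstream of the intervention, so its value is determined by the original equations.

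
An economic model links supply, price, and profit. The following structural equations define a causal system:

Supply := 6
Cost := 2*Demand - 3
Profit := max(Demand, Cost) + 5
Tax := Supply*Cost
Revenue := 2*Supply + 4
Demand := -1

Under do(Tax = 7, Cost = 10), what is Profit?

The joint intervention fixes Tax = 7, Cost = 10, removing each variable's own equation.
Profit = max(Demand, Cost) + 5  [with Demand=-1, Cost=10]  = 15

15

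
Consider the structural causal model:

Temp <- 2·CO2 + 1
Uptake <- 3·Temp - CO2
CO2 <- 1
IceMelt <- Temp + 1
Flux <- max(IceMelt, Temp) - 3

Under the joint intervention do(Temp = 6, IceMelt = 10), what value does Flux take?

7

Setting Temp = 6, IceMelt = 10 by intervention discards those variables' equations.
Flux = max(IceMelt, Temp) - 3  [with IceMelt=10, Temp=6]  = 7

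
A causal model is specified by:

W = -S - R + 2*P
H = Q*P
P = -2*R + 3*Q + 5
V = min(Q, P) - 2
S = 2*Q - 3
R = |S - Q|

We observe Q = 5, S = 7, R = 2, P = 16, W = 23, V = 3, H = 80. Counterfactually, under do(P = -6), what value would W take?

-21

Intervening sets P = -6 and removes its equation (P = -2*R + 3*Q + 5).
S = 2*Q - 3  [with Q=5]  = 7
R = |S - Q|  [with S=7, Q=5]  = 2
W = -S - R + 2*P  [with S=7, R=2, P=-6]  = -21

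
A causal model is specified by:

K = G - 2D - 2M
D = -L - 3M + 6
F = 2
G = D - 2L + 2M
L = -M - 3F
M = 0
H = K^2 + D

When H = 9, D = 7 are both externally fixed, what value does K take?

5

Setting H = 9, D = 7 by intervention discards those variables' equations.
L = -M - 3F  [with M=0, F=2]  = -6
G = D - 2L + 2M  [with D=7, L=-6, M=0]  = 19
K = G - 2D - 2M  [with G=19, D=7, M=0]  = 5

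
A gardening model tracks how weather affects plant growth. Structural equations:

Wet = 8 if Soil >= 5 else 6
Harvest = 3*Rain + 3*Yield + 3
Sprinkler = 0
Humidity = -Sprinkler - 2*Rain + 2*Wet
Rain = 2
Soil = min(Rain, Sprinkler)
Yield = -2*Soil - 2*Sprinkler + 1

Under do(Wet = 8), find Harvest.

12

The intervention breaks the incoming arrows to Wet: Wet = 8 if Soil >= 5 else 6 no longer applies, and Wet = 8.
No directed path runs from Wet to Harvest, so Harvest keeps its natural value.
Soil = min(Rain, Sprinkler)  [with Rain=2, Sprinkler=0]  = 0
Yield = -2*Soil - 2*Sprinkler + 1  [with Soil=0, Sprinkler=0]  = 1
Harvest = 3*Rain + 3*Yield + 3  [with Rain=2, Yield=1]  = 12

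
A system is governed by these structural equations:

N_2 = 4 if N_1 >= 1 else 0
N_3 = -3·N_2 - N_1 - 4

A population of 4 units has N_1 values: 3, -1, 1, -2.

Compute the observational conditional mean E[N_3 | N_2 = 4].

-18

Observing N_2=4 restricts to units where N_2's equation naturally yields 4: N_1 ∈ {3, 1}. In that subpopulation N_3 = -19, -17, mean -18.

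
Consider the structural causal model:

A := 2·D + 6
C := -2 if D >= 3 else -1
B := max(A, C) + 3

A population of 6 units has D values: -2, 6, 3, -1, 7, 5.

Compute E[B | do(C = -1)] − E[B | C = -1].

9

do(C=-1) breaks C's dependence on D. With C=-1 fixed, B across the units is 5, 21, 15, 7, 23, 19, mean 15.
Conditioning on C=-1 selects the 2 unit(s) with D ∈ {-2, -1}. Their B values: 5, 7. Mean = 6.
Difference = 15 − 6 = 9.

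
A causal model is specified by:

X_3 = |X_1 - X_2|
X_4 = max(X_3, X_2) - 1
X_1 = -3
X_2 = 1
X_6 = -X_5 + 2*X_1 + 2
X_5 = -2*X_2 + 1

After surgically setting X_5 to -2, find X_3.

4

do(X_5=-2) replaces the equation X_5 = -2*X_2 + 1 with the constant X_5 = -2.
X_3 is not downstream of the intervention, so its value is determined by the original equations.
X_3 = |X_1 - X_2|  [with X_1=-3, X_2=1]  = 4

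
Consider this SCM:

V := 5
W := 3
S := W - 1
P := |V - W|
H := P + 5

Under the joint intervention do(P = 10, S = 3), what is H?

15

The joint intervention fixes P = 10, S = 3, removing each variable's own equation.
H = P + 5  [with P=10]  = 15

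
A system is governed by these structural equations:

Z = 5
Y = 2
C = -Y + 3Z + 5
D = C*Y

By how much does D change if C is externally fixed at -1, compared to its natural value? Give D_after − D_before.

-38

The intervention breaks the incoming arrows to C: C = -Y + 3Z + 5 no longer applies, and C = -1.
D = C*Y  [with C=-1, Y=2]  = -2
Without intervention: C = -Y + 3Z + 5  [with Y=2, Z=5]  = 18; D = C*Y  [with C=18, Y=2]  = 36.
Change = -2 − 36 = -38.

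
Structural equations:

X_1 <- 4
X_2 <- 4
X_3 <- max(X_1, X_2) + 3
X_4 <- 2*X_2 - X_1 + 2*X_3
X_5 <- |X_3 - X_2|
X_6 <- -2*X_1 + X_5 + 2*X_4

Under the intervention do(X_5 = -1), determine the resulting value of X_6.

27

The intervention breaks the incoming arrows to X_5: X_5 <- |X_3 - X_2| no longer applies, and X_5 = -1.
X_3 = max(X_1, X_2) + 3  [with X_1=4, X_2=4]  = 7
X_4 = 2*X_2 - X_1 + 2*X_3  [with X_2=4, X_1=4, X_3=7]  = 18
X_6 = -2*X_1 + X_5 + 2*X_4  [with X_1=4, X_5=-1, X_4=18]  = 27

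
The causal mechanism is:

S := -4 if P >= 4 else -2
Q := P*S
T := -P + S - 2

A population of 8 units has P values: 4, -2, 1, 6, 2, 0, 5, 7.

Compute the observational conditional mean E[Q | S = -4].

-22

Conditioning on S=-4 selects the 4 unit(s) with P ∈ {4, 6, 5, 7}. Their Q values: -16, -24, -20, -28. Mean = -22.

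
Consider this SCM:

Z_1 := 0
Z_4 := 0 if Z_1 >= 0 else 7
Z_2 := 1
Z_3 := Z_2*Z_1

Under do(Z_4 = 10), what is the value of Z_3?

0

Under do(Z_4=10), the mechanism Z_4 := 0 if Z_1 >= 0 else 7 is discarded; Z_4 is fixed at 10.
Since Z_3 is not a descendant of the intervened variable, it is unaffected.
Z_3 = Z_2*Z_1  [with Z_2=1, Z_1=0]  = 0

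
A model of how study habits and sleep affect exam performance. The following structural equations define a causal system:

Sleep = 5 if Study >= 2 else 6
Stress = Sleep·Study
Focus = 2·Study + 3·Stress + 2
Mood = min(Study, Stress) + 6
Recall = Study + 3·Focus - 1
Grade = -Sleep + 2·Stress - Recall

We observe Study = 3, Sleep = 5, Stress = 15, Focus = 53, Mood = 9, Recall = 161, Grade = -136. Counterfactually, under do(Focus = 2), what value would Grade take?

17

The intervention breaks the incoming arrows to Focus: Focus = 2·Study + 3·Stress + 2 no longer applies, and Focus = 2.
Sleep = 5 if Study >= 2 else 6  [with Study=3]  = 5
Stress = Sleep·Study  [with Sleep=5, Study=3]  = 15
Recall = Study + 3·Focus - 1  [with Study=3, Focus=2]  = 8
Grade = -Sleep + 2·Stress - Recall  [with Sleep=5, Stress=15, Recall=8]  = 17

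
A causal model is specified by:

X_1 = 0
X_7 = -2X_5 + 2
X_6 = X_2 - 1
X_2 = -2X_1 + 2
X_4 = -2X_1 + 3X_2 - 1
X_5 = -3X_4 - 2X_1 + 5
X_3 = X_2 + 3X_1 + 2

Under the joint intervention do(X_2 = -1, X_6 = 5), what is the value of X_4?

The joint intervention fixes X_2 = -1, X_6 = 5, removing each variable's own equation.
X_4 = -2X_1 + 3X_2 - 1  [with X_1=0, X_2=-1]  = -4

-4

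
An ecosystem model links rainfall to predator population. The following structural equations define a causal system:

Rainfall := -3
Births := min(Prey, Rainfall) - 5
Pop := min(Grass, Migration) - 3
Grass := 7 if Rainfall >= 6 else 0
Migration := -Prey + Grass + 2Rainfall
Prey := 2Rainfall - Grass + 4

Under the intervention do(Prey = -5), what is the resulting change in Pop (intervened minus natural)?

3

The intervention breaks the incoming arrows to Prey: Prey := 2Rainfall - Grass + 4 no longer applies, and Prey = -5.
Grass = 7 if Rainfall >= 6 else 0  [with Rainfall=-3]  = 0
Migration = -Prey + Grass + 2Rainfall  [with Prey=-5, Grass=0, Rainfall=-3]  = -1
Pop = min(Grass, Migration) - 3  [with Grass=0, Migration=-1]  = -4
Without intervention: Grass = 7 if Rainfall >= 6 else 0  [with Rainfall=-3]  = 0; Prey = 2Rainfall - Grass + 4  [with Rainfall=-3, Grass=0]  = -2; Migration = -Prey + Grass + 2Rainfall  [with Prey=-2, Grass=0, Rainfall=-3]  = -4; Pop = min(Grass, Migration) - 3  [with Grass=0, Migration=-4]  = -7.
Change = -4 − (-7) = 3.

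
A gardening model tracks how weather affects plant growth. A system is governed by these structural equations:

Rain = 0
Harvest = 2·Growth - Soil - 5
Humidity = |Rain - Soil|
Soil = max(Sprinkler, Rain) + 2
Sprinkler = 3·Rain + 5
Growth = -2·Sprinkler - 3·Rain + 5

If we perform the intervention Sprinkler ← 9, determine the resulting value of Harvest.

Under do(Sprinkler=9), the mechanism Sprinkler = 3·Rain + 5 is discarded; Sprinkler is fixed at 9.
Soil = max(Sprinkler, Rain) + 2  [with Sprinkler=9, Rain=0]  = 11
Growth = -2·Sprinkler - 3·Rain + 5  [with Sprinkler=9, Rain=0]  = -13
Harvest = 2·Growth - Soil - 5  [with Growth=-13, Soil=11]  = -42

-42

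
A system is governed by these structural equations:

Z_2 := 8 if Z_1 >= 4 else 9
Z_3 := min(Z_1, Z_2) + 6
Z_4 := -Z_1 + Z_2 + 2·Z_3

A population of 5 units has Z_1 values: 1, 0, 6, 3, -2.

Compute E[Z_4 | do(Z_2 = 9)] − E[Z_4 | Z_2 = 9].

1.1

Every unit gets Z_2=9 under the intervention. Z_4 values become 22, 21, 27, 24, 19; E[Z_4|do(Z_2=9)] = 22.6.
Conditioning on Z_2=9 selects the 4 unit(s) with Z_1 ∈ {1, 0, 3, -2}. Their Z_4 values: 22, 21, 24, 19. Mean = 21.5.
Difference = 22.6 − 21.5 = 1.1.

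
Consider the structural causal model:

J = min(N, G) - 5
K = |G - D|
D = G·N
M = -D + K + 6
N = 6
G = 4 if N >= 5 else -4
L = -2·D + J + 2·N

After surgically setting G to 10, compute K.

do(G=10) replaces the equation G = 4 if N >= 5 else -4 with the constant G = 10.
D = G·N  [with G=10, N=6]  = 60
K = |G - D|  [with G=10, D=60]  = 50

50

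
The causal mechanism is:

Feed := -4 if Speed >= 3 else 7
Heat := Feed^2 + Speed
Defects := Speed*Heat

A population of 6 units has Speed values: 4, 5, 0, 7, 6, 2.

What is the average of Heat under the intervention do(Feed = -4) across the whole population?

do(Feed=-4) breaks Feed's dependence on Speed. With Feed=-4 fixed, Heat across the units is 20, 21, 16, 23, 22, 18, mean 20.

20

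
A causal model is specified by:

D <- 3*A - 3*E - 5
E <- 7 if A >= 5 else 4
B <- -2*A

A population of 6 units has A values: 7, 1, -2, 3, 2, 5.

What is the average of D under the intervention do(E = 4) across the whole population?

The intervention sets E=4 in all 6 units regardless of A. Recomputing D per unit gives 4, -14, -23, -8, -11, -2; average -9.

-9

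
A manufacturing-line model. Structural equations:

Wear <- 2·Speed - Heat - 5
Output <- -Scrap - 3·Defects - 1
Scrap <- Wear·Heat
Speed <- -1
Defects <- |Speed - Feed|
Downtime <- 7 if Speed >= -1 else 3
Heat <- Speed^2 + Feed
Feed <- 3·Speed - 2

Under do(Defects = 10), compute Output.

-43

Under do(Defects=10), the mechanism Defects <- |Speed - Feed| is discarded; Defects is fixed at 10.
Feed = 3·Speed - 2  [with Speed=-1]  = -5
Heat = Speed^2 + Feed  [with Speed=-1, Feed=-5]  = -4
Wear = 2·Speed - Heat - 5  [with Speed=-1, Heat=-4]  = -3
Scrap = Wear·Heat  [with Wear=-3, Heat=-4]  = 12
Output = -Scrap - 3·Defects - 1  [with Scrap=12, Defects=10]  = -43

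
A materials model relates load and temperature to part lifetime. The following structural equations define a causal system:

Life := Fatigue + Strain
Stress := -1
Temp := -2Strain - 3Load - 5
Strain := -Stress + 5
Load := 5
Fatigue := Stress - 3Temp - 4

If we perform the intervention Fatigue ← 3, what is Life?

The intervention breaks the incoming arrows to Fatigue: Fatigue := Stress - 3Temp - 4 no longer applies, and Fatigue = 3.
Strain = -Stress + 5  [with Stress=-1]  = 6
Life = Fatigue + Strain  [with Fatigue=3, Strain=6]  = 9

9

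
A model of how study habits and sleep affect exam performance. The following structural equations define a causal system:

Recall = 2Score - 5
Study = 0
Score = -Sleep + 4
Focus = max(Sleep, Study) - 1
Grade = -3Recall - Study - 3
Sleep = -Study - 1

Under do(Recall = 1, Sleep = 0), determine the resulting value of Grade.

The joint intervention fixes Recall = 1, Sleep = 0, removing each variable's own equation.
Grade = -3Recall - Study - 3  [with Recall=1, Study=0]  = -6

-6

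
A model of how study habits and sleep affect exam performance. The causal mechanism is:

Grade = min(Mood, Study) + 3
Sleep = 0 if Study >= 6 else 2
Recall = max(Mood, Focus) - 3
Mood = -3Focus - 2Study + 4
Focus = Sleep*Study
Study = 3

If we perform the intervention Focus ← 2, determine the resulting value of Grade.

-5

The intervention breaks the incoming arrows to Focus: Focus = Sleep*Study no longer applies, and Focus = 2.
Mood = -3Focus - 2Study + 4  [with Focus=2, Study=3]  = -8
Grade = min(Mood, Study) + 3  [with Mood=-8, Study=3]  = -5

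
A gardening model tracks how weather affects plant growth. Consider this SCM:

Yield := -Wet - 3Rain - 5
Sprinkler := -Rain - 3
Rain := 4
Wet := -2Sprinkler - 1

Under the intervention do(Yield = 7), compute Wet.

Under do(Yield=7), the mechanism Yield := -Wet - 3Rain - 5 is discarded; Yield is fixed at 7.
Since Wet is not a descendant of the intervened variable, it is unaffected.
Sprinkler = -Rain - 3  [with Rain=4]  = -7
Wet = -2Sprinkler - 1  [with Sprinkler=-7]  = 13

13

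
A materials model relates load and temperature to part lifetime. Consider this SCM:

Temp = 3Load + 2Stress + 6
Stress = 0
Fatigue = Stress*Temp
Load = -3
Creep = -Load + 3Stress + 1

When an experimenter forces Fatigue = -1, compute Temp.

-3

do(Fatigue=-1) replaces the equation Fatigue = Stress*Temp with the constant Fatigue = -1.
Temp is not downstream of the intervention, so its value is determined by the original equations.
Temp = 3Load + 2Stress + 6  [with Load=-3, Stress=0]  = -3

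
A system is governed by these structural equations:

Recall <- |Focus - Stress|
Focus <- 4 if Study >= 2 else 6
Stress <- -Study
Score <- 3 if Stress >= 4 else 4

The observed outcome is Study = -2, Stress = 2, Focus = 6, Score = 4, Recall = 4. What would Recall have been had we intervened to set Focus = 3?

do(Focus=3) replaces the equation Focus <- 4 if Study >= 2 else 6 with the constant Focus = 3.
Stress = -Study  [with Study=-2]  = 2
Recall = |Focus - Stress|  [with Focus=3, Stress=2]  = 1

1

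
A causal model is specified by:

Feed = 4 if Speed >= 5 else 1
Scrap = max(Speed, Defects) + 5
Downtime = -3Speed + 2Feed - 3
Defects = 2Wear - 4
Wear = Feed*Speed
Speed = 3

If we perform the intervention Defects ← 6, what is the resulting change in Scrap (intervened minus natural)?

3

Intervening sets Defects = 6 and removes its equation (Defects = 2Wear - 4).
Scrap = max(Speed, Defects) + 5  [with Speed=3, Defects=6]  = 11
Without intervention: Feed = 4 if Speed >= 5 else 1  [with Speed=3]  = 1; Wear = Feed*Speed  [with Feed=1, Speed=3]  = 3; Defects = 2Wear - 4  [with Wear=3]  = 2; Scrap = max(Speed, Defects) + 5  [with Speed=3, Defects=2]  = 8.
Change = 11 − 8 = 3.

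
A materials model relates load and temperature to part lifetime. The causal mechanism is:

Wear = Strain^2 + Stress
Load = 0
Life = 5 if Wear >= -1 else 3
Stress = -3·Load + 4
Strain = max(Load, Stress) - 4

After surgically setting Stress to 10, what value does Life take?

5

do(Stress=10) replaces the equation Stress = -3·Load + 4 with the constant Stress = 10.
Strain = max(Load, Stress) - 4  [with Load=0, Stress=10]  = 6
Wear = Strain^2 + Stress  [with Strain=6, Stress=10]  = 46
Life = 5 if Wear >= -1 else 3  [with Wear=46]  = 5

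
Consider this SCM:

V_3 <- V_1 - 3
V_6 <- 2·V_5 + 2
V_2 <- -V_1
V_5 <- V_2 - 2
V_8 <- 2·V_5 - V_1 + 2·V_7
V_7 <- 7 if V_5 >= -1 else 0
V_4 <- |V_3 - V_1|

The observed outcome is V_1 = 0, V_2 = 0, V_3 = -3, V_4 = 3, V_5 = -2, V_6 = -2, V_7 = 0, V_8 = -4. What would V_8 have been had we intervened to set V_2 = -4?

do(V_2=-4) replaces the equation V_2 <- -V_1 with the constant V_2 = -4.
V_5 = V_2 - 2  [with V_2=-4]  = -6
V_7 = 7 if V_5 >= -1 else 0  [with V_5=-6]  = 0
V_8 = 2·V_5 - V_1 + 2·V_7  [with V_5=-6, V_1=0, V_7=0]  = -12

-12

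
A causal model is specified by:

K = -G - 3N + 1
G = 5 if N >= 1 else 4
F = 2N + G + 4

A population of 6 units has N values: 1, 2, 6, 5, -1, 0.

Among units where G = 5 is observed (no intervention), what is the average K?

-14.5

Conditioning on G=5 selects the 4 unit(s) with N ∈ {1, 2, 6, 5}. Their K values: -7, -10, -22, -19. Mean = -14.5.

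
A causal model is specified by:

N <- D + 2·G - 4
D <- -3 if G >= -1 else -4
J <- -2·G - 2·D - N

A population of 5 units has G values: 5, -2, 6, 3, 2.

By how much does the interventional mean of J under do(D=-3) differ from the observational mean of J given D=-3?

do(D=-3) breaks D's dependence on G. With D=-3 fixed, J across the units is -7, 21, -11, 1, 5, mean 1.8.
E[J|D=-3] averages over only the 4 units with D=-3 (G = 5, 6, 3, 2): J = -7, -11, 1, 5, mean -3.
Difference = 1.8 − (-3) = 4.8.

4.8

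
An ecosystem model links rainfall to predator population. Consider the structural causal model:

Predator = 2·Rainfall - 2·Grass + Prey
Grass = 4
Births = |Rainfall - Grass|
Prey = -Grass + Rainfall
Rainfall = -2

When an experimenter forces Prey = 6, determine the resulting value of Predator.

The intervention breaks the incoming arrows to Prey: Prey = -Grass + Rainfall no longer applies, and Prey = 6.
Predator = 2·Rainfall - 2·Grass + Prey  [with Rainfall=-2, Grass=4, Prey=6]  = -6

-6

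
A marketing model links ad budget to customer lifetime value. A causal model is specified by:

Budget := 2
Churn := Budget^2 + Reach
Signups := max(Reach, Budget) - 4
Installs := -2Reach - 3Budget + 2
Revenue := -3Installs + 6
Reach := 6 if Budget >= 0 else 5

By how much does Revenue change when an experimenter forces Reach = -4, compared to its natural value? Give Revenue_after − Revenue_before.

Under do(Reach=-4), the mechanism Reach := 6 if Budget >= 0 else 5 is discarded; Reach is fixed at -4.
Installs = -2Reach - 3Budget + 2  [with Reach=-4, Budget=2]  = 4
Revenue = -3Installs + 6  [with Installs=4]  = -6
Without intervention: Reach = 6 if Budget >= 0 else 5  [with Budget=2]  = 6; Installs = -2Reach - 3Budget + 2  [with Reach=6, Budget=2]  = -16; Revenue = -3Installs + 6  [with Installs=-16]  = 54.
Change = -6 − 54 = -60.

-60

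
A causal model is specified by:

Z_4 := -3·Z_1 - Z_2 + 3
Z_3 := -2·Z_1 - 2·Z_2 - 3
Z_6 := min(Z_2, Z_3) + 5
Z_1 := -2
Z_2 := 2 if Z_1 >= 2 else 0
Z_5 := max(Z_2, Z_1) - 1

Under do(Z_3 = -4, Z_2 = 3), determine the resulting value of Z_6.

1

Setting Z_3 = -4, Z_2 = 3 by intervention discards those variables' equations.
Z_6 = min(Z_2, Z_3) + 5  [with Z_2=3, Z_3=-4]  = 1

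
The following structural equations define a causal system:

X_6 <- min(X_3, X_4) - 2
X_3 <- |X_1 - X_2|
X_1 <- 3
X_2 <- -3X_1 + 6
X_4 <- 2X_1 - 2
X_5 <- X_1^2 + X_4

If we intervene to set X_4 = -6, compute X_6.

-8

Under do(X_4=-6), the mechanism X_4 <- 2X_1 - 2 is discarded; X_4 is fixed at -6.
X_2 = -3X_1 + 6  [with X_1=3]  = -3
X_3 = |X_1 - X_2|  [with X_1=3, X_2=-3]  = 6
X_6 = min(X_3, X_4) - 2  [with X_3=6, X_4=-6]  = -8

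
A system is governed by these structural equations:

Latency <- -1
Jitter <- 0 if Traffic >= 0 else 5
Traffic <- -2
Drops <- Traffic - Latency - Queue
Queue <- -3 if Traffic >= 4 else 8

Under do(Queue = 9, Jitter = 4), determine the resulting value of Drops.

The joint intervention fixes Queue = 9, Jitter = 4, removing each variable's own equation.
Drops = Traffic - Latency - Queue  [with Traffic=-2, Latency=-1, Queue=9]  = -10

-10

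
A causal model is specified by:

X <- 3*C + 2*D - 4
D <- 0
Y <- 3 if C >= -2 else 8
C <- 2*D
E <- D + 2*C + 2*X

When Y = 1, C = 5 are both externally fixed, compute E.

32

Setting Y = 1, C = 5 by intervention discards those variables' equations.
X = 3*C + 2*D - 4  [with C=5, D=0]  = 11
E = D + 2*C + 2*X  [with D=0, C=5, X=11]  = 32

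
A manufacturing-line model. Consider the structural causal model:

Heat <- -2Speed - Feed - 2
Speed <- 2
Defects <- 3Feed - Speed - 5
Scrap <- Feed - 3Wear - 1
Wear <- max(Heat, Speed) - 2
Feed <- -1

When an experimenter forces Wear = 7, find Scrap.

Under do(Wear=7), the mechanism Wear <- max(Heat, Speed) - 2 is discarded; Wear is fixed at 7.
Scrap = Feed - 3Wear - 1  [with Feed=-1, Wear=7]  = -23

-23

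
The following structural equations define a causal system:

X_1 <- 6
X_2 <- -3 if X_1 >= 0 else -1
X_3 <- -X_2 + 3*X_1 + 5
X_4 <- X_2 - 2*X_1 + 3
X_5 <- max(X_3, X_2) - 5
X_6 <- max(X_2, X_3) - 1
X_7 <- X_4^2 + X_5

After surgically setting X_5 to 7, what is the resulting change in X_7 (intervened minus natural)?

-14

Under do(X_5=7), the mechanism X_5 <- max(X_3, X_2) - 5 is discarded; X_5 is fixed at 7.
X_2 = -3 if X_1 >= 0 else -1  [with X_1=6]  = -3
X_4 = X_2 - 2*X_1 + 3  [with X_2=-3, X_1=6]  = -12
X_7 = X_4^2 + X_5  [with X_4=-12, X_5=7]  = 151
Without intervention: X_2 = -3 if X_1 >= 0 else -1  [with X_1=6]  = -3; X_3 = -X_2 + 3*X_1 + 5  [with X_2=-3, X_1=6]  = 26; X_4 = X_2 - 2*X_1 + 3  [with X_2=-3, X_1=6]  = -12; X_5 = max(X_3, X_2) - 5  [with X_3=26, X_2=-3]  = 21; X_7 = X_4^2 + X_5  [with X_4=-12, X_5=21]  = 165.
Change = 151 − 165 = -14.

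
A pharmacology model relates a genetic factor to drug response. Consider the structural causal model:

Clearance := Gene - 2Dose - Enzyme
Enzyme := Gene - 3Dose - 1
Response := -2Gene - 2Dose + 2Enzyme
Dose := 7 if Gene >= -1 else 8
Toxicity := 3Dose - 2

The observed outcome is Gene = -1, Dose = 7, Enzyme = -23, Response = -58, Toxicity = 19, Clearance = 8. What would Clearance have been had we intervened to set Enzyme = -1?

-14

The intervention breaks the incoming arrows to Enzyme: Enzyme := Gene - 3Dose - 1 no longer applies, and Enzyme = -1.
Dose = 7 if Gene >= -1 else 8  [with Gene=-1]  = 7
Clearance = Gene - 2Dose - Enzyme  [with Gene=-1, Dose=7, Enzyme=-1]  = -14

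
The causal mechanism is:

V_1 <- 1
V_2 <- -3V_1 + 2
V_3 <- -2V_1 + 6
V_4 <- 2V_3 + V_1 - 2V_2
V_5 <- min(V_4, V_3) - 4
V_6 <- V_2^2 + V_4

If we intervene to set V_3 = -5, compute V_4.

The intervention breaks the incoming arrows to V_3: V_3 <- -2V_1 + 6 no longer applies, and V_3 = -5.
V_2 = -3V_1 + 2  [with V_1=1]  = -1
V_4 = 2V_3 + V_1 - 2V_2  [with V_3=-5, V_1=1, V_2=-1]  = -7

-7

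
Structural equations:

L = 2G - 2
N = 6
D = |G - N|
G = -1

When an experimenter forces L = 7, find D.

The intervention breaks the incoming arrows to L: L = 2G - 2 no longer applies, and L = 7.
D is not downstream of the intervention, so its value is determined by the original equations.
D = |G - N|  [with G=-1, N=6]  = 7

7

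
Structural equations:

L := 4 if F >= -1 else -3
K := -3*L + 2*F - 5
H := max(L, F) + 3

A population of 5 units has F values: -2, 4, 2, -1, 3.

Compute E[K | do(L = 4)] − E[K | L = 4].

-1.6

do(L=4) breaks L's dependence on F. With L=4 fixed, K across the units is -21, -9, -13, -19, -11, mean -14.6.
Observing L=4 restricts to units where L's equation naturally yields 4: F ∈ {4, 2, -1, 3}. In that subpopulation K = -9, -13, -19, -11, mean -13.
Difference = -14.6 − (-13) = -1.6.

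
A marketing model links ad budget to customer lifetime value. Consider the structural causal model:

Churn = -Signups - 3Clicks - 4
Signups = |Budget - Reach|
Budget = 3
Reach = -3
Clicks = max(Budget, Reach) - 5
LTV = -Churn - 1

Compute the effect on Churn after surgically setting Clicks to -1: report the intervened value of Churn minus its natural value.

do(Clicks=-1) replaces the equation Clicks = max(Budget, Reach) - 5 with the constant Clicks = -1.
Signups = |Budget - Reach|  [with Budget=3, Reach=-3]  = 6
Churn = -Signups - 3Clicks - 4  [with Signups=6, Clicks=-1]  = -7
Without intervention: Clicks = max(Budget, Reach) - 5  [with Budget=3, Reach=-3]  = -2; Signups = |Budget - Reach|  [with Budget=3, Reach=-3]  = 6; Churn = -Signups - 3Clicks - 4  [with Signups=6, Clicks=-2]  = -4.
Change = -7 − (-4) = -3.

-3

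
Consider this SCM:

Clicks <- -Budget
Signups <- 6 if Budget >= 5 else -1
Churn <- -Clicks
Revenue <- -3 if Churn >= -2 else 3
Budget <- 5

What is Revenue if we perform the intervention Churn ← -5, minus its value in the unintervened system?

Intervening sets Churn = -5 and removes its equation (Churn <- -Clicks).
Revenue = -3 if Churn >= -2 else 3  [with Churn=-5]  = 3
Without intervention: Clicks = -Budget  [with Budget=5]  = -5; Churn = -Clicks  [with Clicks=-5]  = 5; Revenue = -3 if Churn >= -2 else 3  [with Churn=5]  = -3.
Change = 3 − (-3) = 6.

6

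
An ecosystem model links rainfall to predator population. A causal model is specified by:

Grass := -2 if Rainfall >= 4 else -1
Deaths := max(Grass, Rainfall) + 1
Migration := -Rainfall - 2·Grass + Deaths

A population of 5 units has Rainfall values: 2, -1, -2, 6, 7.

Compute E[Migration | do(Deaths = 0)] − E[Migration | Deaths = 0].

-3.1

Under do(Deaths=0), Deaths's equation is replaced by Deaths=0 for every unit. Per-unit Migration: 0, 3, 4, -2, -3. Mean = 0.4.
Conditioning on Deaths=0 selects the 2 unit(s) with Rainfall ∈ {-1, -2}. Their Migration values: 3, 4. Mean = 3.5.
Difference = 0.4 − 3.5 = -3.1.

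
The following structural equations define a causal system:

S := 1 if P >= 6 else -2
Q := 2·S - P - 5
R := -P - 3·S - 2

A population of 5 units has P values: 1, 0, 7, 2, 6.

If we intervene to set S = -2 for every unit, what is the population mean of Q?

Every unit gets S=-2 under the intervention. Q values become -10, -9, -16, -11, -15; E[Q|do(S=-2)] = -12.2.

-12.2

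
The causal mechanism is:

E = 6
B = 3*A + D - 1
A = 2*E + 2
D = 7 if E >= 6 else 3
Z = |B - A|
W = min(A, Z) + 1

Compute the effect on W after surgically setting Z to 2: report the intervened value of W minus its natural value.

The intervention breaks the incoming arrows to Z: Z = |B - A| no longer applies, and Z = 2.
A = 2*E + 2  [with E=6]  = 14
W = min(A, Z) + 1  [with A=14, Z=2]  = 3
Without intervention: D = 7 if E >= 6 else 3  [with E=6]  = 7; A = 2*E + 2  [with E=6]  = 14; B = 3*A + D - 1  [with A=14, D=7]  = 48; Z = |B - A|  [with B=48, A=14]  = 34; W = min(A, Z) + 1  [with A=14, Z=34]  = 15.
Change = 3 − 15 = -12.

-12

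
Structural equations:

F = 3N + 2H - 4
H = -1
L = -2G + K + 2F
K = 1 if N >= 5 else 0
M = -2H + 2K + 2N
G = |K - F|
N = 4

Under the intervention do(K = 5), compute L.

The intervention breaks the incoming arrows to K: K = 1 if N >= 5 else 0 no longer applies, and K = 5.
F = 3N + 2H - 4  [with N=4, H=-1]  = 6
G = |K - F|  [with K=5, F=6]  = 1
L = -2G + K + 2F  [with G=1, K=5, F=6]  = 15

15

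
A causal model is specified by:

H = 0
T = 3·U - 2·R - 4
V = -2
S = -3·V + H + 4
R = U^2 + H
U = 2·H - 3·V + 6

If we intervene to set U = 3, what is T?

The intervention breaks the incoming arrows to U: U = 2·H - 3·V + 6 no longer applies, and U = 3.
R = U^2 + H  [with U=3, H=0]  = 9
T = 3·U - 2·R - 4  [with U=3, R=9]  = -13

-13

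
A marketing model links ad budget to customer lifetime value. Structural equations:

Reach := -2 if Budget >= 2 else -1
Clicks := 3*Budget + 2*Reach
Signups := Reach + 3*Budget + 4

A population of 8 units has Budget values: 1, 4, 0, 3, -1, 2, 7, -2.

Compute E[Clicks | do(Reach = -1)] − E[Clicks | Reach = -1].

6.75

Under do(Reach=-1), Reach's equation is replaced by Reach=-1 for every unit. Per-unit Clicks: 1, 10, -2, 7, -5, 4, 19, -8. Mean = 3.25.
Conditioning on Reach=-1 selects the 4 unit(s) with Budget ∈ {1, 0, -1, -2}. Their Clicks values: 1, -2, -5, -8. Mean = -3.5.
Difference = 3.25 − (-3.5) = 6.75.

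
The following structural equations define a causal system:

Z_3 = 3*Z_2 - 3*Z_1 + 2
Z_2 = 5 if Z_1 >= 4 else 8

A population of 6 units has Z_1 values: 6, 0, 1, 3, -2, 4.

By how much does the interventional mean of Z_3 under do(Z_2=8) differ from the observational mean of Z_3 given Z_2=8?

The intervention sets Z_2=8 in all 6 units regardless of Z_1. Recomputing Z_3 per unit gives 8, 26, 23, 17, 32, 14; average 20.
Observing Z_2=8 restricts to units where Z_2's equation naturally yields 8: Z_1 ∈ {0, 1, 3, -2}. In that subpopulation Z_3 = 26, 23, 17, 32, mean 24.5.
Difference = 20 − 24.5 = -4.5.

-4.5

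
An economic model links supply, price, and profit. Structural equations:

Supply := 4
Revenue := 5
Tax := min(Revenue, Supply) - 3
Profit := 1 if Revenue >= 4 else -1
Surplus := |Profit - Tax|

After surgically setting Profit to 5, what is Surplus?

Intervening sets Profit = 5 and removes its equation (Profit := 1 if Revenue >= 4 else -1).
Tax = min(Revenue, Supply) - 3  [with Revenue=5, Supply=4]  = 1
Surplus = |Profit - Tax|  [with Profit=5, Tax=1]  = 4

4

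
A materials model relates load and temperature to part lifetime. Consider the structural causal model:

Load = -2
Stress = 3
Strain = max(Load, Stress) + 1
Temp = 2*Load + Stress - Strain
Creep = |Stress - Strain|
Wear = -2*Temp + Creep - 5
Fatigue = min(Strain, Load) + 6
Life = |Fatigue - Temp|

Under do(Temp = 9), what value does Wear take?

-22

Under do(Temp=9), the mechanism Temp = 2*Load + Stress - Strain is discarded; Temp is fixed at 9.
Strain = max(Load, Stress) + 1  [with Load=-2, Stress=3]  = 4
Creep = |Stress - Strain|  [with Stress=3, Strain=4]  = 1
Wear = -2*Temp + Creep - 5  [with Temp=9, Creep=1]  = -22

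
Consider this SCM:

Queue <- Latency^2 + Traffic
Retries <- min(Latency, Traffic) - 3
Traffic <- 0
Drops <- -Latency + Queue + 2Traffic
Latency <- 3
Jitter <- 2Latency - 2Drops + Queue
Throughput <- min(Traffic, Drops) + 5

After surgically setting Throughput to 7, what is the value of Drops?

Under do(Throughput=7), the mechanism Throughput <- min(Traffic, Drops) + 5 is discarded; Throughput is fixed at 7.
Since Drops is not a descendant of the intervened variable, it is unaffected.
Queue = Latency^2 + Traffic  [with Latency=3, Traffic=0]  = 9
Drops = -Latency + Queue + 2Traffic  [with Latency=3, Queue=9, Traffic=0]  = 6

6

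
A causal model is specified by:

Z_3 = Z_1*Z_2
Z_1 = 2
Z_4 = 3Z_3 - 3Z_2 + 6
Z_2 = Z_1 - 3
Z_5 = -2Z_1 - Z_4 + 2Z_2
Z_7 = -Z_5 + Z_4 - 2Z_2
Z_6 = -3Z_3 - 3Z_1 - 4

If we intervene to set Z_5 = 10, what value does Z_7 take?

Under do(Z_5=10), the mechanism Z_5 = -2Z_1 - Z_4 + 2Z_2 is discarded; Z_5 is fixed at 10.
Z_2 = Z_1 - 3  [with Z_1=2]  = -1
Z_3 = Z_1*Z_2  [with Z_1=2, Z_2=-1]  = -2
Z_4 = 3Z_3 - 3Z_2 + 6  [with Z_3=-2, Z_2=-1]  = 3
Z_7 = -Z_5 + Z_4 - 2Z_2  [with Z_5=10, Z_4=3, Z_2=-1]  = -5

-5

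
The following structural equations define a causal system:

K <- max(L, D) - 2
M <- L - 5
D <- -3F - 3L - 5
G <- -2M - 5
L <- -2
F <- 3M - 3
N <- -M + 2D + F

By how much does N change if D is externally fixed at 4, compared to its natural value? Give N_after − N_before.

-138

Intervening sets D = 4 and removes its equation (D <- -3F - 3L - 5).
M = L - 5  [with L=-2]  = -7
F = 3M - 3  [with M=-7]  = -24
N = -M + 2D + F  [with M=-7, D=4, F=-24]  = -9
Without intervention: M = L - 5  [with L=-2]  = -7; F = 3M - 3  [with M=-7]  = -24; D = -3F - 3L - 5  [with F=-24, L=-2]  = 73; N = -M + 2D + F  [with M=-7, D=73, F=-24]  = 129.
Change = -9 − 129 = -138.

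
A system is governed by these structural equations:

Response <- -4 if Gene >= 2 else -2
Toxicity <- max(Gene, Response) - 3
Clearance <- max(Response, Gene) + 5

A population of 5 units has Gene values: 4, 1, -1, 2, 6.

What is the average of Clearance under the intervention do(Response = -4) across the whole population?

7.4

Every unit gets Response=-4 under the intervention. Clearance values become 9, 6, 4, 7, 11; E[Clearance|do(Response=-4)] = 7.4.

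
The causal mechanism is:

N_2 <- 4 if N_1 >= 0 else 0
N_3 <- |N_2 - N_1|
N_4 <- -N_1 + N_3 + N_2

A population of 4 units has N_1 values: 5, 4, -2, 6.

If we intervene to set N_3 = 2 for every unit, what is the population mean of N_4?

1.75

Under do(N_3=2), N_3's equation is replaced by N_3=2 for every unit. Per-unit N_4: 1, 2, 4, 0. Mean = 1.75.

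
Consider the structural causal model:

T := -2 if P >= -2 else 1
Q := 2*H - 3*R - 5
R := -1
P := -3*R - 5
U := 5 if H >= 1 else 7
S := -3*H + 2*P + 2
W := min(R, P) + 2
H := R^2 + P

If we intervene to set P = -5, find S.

4

Under do(P=-5), the mechanism P := -3*R - 5 is discarded; P is fixed at -5.
H = R^2 + P  [with R=-1, P=-5]  = -4
S = -3*H + 2*P + 2  [with H=-4, P=-5]  = 4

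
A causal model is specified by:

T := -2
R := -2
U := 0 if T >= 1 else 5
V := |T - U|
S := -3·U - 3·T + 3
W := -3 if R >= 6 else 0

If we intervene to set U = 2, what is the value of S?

3

do(U=2) replaces the equation U := 0 if T >= 1 else 5 with the constant U = 2.
S = -3·U - 3·T + 3  [with U=2, T=-2]  = 3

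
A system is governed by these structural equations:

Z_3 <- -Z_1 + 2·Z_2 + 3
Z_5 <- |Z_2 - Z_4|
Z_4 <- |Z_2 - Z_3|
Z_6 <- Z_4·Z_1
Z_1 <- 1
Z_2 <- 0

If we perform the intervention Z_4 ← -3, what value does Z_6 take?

-3

Under do(Z_4=-3), the mechanism Z_4 <- |Z_2 - Z_3| is discarded; Z_4 is fixed at -3.
Z_6 = Z_4·Z_1  [with Z_4=-3, Z_1=1]  = -3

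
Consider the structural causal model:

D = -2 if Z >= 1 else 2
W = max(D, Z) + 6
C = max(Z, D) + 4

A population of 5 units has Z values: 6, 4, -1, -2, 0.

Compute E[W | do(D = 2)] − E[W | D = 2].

1.2

do(D=2) breaks D's dependence on Z. With D=2 fixed, W across the units is 12, 10, 8, 8, 8, mean 9.2.
E[W|D=2] averages over only the 3 units with D=2 (Z = -1, -2, 0): W = 8, 8, 8, mean 8.
Difference = 9.2 − 8 = 1.2.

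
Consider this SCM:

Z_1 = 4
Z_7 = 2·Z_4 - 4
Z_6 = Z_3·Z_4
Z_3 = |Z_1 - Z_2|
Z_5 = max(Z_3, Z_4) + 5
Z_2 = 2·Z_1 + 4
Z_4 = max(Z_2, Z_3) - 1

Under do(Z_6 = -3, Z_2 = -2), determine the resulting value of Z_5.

11

The joint intervention fixes Z_6 = -3, Z_2 = -2, removing each variable's own equation.
Z_3 = |Z_1 - Z_2|  [with Z_1=4, Z_2=-2]  = 6
Z_4 = max(Z_2, Z_3) - 1  [with Z_2=-2, Z_3=6]  = 5
Z_5 = max(Z_3, Z_4) + 5  [with Z_3=6, Z_4=5]  = 11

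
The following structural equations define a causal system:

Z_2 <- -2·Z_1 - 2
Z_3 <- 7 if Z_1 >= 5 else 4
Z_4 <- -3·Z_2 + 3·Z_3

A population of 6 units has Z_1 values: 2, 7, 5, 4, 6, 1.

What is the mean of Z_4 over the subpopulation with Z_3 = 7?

E[Z_4|Z_3=7] averages over only the 3 units with Z_3=7 (Z_1 = 7, 5, 6): Z_4 = 69, 57, 63, mean 63.

63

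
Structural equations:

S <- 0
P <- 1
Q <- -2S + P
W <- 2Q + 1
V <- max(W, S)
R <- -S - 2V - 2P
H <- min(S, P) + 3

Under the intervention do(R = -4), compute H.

3

Intervening sets R = -4 and removes its equation (R <- -S - 2V - 2P).
No directed path runs from R to H, so H keeps its natural value.
H = min(S, P) + 3  [with S=0, P=1]  = 3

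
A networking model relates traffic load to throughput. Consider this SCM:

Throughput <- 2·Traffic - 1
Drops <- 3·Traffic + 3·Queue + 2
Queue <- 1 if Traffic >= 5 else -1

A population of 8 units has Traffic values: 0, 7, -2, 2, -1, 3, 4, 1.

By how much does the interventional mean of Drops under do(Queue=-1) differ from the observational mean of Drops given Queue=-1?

2.25

do(Queue=-1) breaks Queue's dependence on Traffic. With Queue=-1 fixed, Drops across the units is -1, 20, -7, 5, -4, 8, 11, 2, mean 4.25.
Observing Queue=-1 restricts to units where Queue's equation naturally yields -1: Traffic ∈ {0, -2, 2, -1, 3, 4, 1}. In that subpopulation Drops = -1, -7, 5, -4, 8, 11, 2, mean 2.
Difference = 4.25 − 2 = 2.25.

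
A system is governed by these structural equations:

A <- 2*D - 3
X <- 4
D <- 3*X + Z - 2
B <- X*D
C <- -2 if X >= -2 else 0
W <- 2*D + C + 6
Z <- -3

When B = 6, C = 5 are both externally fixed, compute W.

25

Under do(B = 6, C = 5), each intervened variable's structural equation is replaced by its fixed value.
D = 3*X + Z - 2  [with X=4, Z=-3]  = 7
W = 2*D + C + 6  [with D=7, C=5]  = 25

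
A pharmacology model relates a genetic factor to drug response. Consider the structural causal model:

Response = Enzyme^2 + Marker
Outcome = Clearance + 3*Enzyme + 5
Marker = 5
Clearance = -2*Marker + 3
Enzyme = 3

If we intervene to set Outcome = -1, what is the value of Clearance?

The intervention breaks the incoming arrows to Outcome: Outcome = Clearance + 3*Enzyme + 5 no longer applies, and Outcome = -1.
Since Clearance is not a descendant of the intervened variable, it is unaffected.
Clearance = -2*Marker + 3  [with Marker=5]  = -7

-7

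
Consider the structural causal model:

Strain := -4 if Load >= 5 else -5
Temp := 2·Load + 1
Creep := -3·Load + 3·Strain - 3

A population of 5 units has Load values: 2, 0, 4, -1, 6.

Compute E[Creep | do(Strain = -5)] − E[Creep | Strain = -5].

-2.85

Under do(Strain=-5), Strain's equation is replaced by Strain=-5 for every unit. Per-unit Creep: -24, -18, -30, -15, -36. Mean = -24.6.
Observing Strain=-5 restricts to units where Strain's equation naturally yields -5: Load ∈ {2, 0, 4, -1}. In that subpopulation Creep = -24, -18, -30, -15, mean -21.75.
Difference = -24.6 − (-21.75) = -2.85.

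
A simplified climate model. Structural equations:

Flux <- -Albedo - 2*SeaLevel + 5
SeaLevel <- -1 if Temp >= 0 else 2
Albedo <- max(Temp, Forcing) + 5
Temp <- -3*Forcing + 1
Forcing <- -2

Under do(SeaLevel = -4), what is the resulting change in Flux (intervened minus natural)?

6

Intervening sets SeaLevel = -4 and removes its equation (SeaLevel <- -1 if Temp >= 0 else 2).
Temp = -3*Forcing + 1  [with Forcing=-2]  = 7
Albedo = max(Temp, Forcing) + 5  [with Temp=7, Forcing=-2]  = 12
Flux = -Albedo - 2*SeaLevel + 5  [with Albedo=12, SeaLevel=-4]  = 1
Without intervention: Temp = -3*Forcing + 1  [with Forcing=-2]  = 7; Albedo = max(Temp, Forcing) + 5  [with Temp=7, Forcing=-2]  = 12; SeaLevel = -1 if Temp >= 0 else 2  [with Temp=7]  = -1; Flux = -Albedo - 2*SeaLevel + 5  [with Albedo=12, SeaLevel=-1]  = -5.
Change = 1 − (-5) = 6.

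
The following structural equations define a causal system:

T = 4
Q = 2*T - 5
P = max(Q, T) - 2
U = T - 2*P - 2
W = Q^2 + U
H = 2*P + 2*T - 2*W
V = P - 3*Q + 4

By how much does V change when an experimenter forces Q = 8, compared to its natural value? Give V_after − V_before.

-11

Under do(Q=8), the mechanism Q = 2*T - 5 is discarded; Q is fixed at 8.
P = max(Q, T) - 2  [with Q=8, T=4]  = 6
V = P - 3*Q + 4  [with P=6, Q=8]  = -14
Without intervention: Q = 2*T - 5  [with T=4]  = 3; P = max(Q, T) - 2  [with Q=3, T=4]  = 2; V = P - 3*Q + 4  [with P=2, Q=3]  = -3.
Change = -14 − (-3) = -11.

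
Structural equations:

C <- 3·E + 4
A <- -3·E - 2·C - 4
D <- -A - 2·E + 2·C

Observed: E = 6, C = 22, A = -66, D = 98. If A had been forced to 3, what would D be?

The intervention breaks the incoming arrows to A: A <- -3·E - 2·C - 4 no longer applies, and A = 3.
C = 3·E + 4  [with E=6]  = 22
D = -A - 2·E + 2·C  [with A=3, E=6, C=22]  = 29

29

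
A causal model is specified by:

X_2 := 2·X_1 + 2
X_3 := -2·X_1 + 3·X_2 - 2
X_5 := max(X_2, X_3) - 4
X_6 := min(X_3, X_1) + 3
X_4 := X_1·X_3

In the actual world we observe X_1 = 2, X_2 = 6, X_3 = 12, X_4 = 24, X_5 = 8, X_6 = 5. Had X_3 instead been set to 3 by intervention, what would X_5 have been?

2

do(X_3=3) replaces the equation X_3 := -2·X_1 + 3·X_2 - 2 with the constant X_3 = 3.
X_2 = 2·X_1 + 2  [with X_1=2]  = 6
X_5 = max(X_2, X_3) - 4  [with X_2=6, X_3=3]  = 2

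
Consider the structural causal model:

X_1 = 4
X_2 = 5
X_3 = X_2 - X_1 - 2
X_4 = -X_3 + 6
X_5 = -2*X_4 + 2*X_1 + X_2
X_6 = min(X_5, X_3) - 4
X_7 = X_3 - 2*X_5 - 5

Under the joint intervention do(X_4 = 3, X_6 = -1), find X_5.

7

Setting X_4 = 3, X_6 = -1 by intervention discards those variables' equations.
X_5 = -2*X_4 + 2*X_1 + X_2  [with X_4=3, X_1=4, X_2=5]  = 7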